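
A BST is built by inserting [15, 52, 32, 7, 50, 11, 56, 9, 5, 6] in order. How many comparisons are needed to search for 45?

Search path for 45: 15 -> 52 -> 32 -> 50
Found: False
Comparisons: 4


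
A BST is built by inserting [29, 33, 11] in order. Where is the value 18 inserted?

Starting tree (level order): [29, 11, 33]
Insertion path: 29 -> 11
Result: insert 18 as right child of 11
Final tree (level order): [29, 11, 33, None, 18]


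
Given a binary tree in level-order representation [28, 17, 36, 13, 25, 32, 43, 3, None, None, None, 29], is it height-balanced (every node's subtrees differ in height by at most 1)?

Tree (level-order array): [28, 17, 36, 13, 25, 32, 43, 3, None, None, None, 29]
Definition: a tree is height-balanced if, at every node, |h(left) - h(right)| <= 1 (empty subtree has height -1).
Bottom-up per-node check:
  node 3: h_left=-1, h_right=-1, diff=0 [OK], height=0
  node 13: h_left=0, h_right=-1, diff=1 [OK], height=1
  node 25: h_left=-1, h_right=-1, diff=0 [OK], height=0
  node 17: h_left=1, h_right=0, diff=1 [OK], height=2
  node 29: h_left=-1, h_right=-1, diff=0 [OK], height=0
  node 32: h_left=0, h_right=-1, diff=1 [OK], height=1
  node 43: h_left=-1, h_right=-1, diff=0 [OK], height=0
  node 36: h_left=1, h_right=0, diff=1 [OK], height=2
  node 28: h_left=2, h_right=2, diff=0 [OK], height=3
All nodes satisfy the balance condition.
Result: Balanced


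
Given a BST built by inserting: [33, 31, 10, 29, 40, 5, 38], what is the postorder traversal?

Tree insertion order: [33, 31, 10, 29, 40, 5, 38]
Tree (level-order array): [33, 31, 40, 10, None, 38, None, 5, 29]
Postorder traversal: [5, 29, 10, 31, 38, 40, 33]


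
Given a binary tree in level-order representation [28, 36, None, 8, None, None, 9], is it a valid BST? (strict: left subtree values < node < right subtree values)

Level-order array: [28, 36, None, 8, None, None, 9]
Validate using subtree bounds (lo, hi): at each node, require lo < value < hi,
then recurse left with hi=value and right with lo=value.
Preorder trace (stopping at first violation):
  at node 28 with bounds (-inf, +inf): OK
  at node 36 with bounds (-inf, 28): VIOLATION
Node 36 violates its bound: not (-inf < 36 < 28).
Result: Not a valid BST


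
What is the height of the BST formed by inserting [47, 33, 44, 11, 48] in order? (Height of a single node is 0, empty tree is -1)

Insertion order: [47, 33, 44, 11, 48]
Tree (level-order array): [47, 33, 48, 11, 44]
Compute height bottom-up (empty subtree = -1):
  height(11) = 1 + max(-1, -1) = 0
  height(44) = 1 + max(-1, -1) = 0
  height(33) = 1 + max(0, 0) = 1
  height(48) = 1 + max(-1, -1) = 0
  height(47) = 1 + max(1, 0) = 2
Height = 2


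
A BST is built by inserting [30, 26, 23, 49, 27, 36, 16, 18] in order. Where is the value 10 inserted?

Starting tree (level order): [30, 26, 49, 23, 27, 36, None, 16, None, None, None, None, None, None, 18]
Insertion path: 30 -> 26 -> 23 -> 16
Result: insert 10 as left child of 16
Final tree (level order): [30, 26, 49, 23, 27, 36, None, 16, None, None, None, None, None, 10, 18]


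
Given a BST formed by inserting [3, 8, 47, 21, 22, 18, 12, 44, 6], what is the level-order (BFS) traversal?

Tree insertion order: [3, 8, 47, 21, 22, 18, 12, 44, 6]
Tree (level-order array): [3, None, 8, 6, 47, None, None, 21, None, 18, 22, 12, None, None, 44]
BFS from the root, enqueuing left then right child of each popped node:
  queue [3] -> pop 3, enqueue [8], visited so far: [3]
  queue [8] -> pop 8, enqueue [6, 47], visited so far: [3, 8]
  queue [6, 47] -> pop 6, enqueue [none], visited so far: [3, 8, 6]
  queue [47] -> pop 47, enqueue [21], visited so far: [3, 8, 6, 47]
  queue [21] -> pop 21, enqueue [18, 22], visited so far: [3, 8, 6, 47, 21]
  queue [18, 22] -> pop 18, enqueue [12], visited so far: [3, 8, 6, 47, 21, 18]
  queue [22, 12] -> pop 22, enqueue [44], visited so far: [3, 8, 6, 47, 21, 18, 22]
  queue [12, 44] -> pop 12, enqueue [none], visited so far: [3, 8, 6, 47, 21, 18, 22, 12]
  queue [44] -> pop 44, enqueue [none], visited so far: [3, 8, 6, 47, 21, 18, 22, 12, 44]
Result: [3, 8, 6, 47, 21, 18, 22, 12, 44]


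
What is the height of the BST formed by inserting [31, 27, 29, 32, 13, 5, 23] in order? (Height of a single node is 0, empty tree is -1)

Insertion order: [31, 27, 29, 32, 13, 5, 23]
Tree (level-order array): [31, 27, 32, 13, 29, None, None, 5, 23]
Compute height bottom-up (empty subtree = -1):
  height(5) = 1 + max(-1, -1) = 0
  height(23) = 1 + max(-1, -1) = 0
  height(13) = 1 + max(0, 0) = 1
  height(29) = 1 + max(-1, -1) = 0
  height(27) = 1 + max(1, 0) = 2
  height(32) = 1 + max(-1, -1) = 0
  height(31) = 1 + max(2, 0) = 3
Height = 3


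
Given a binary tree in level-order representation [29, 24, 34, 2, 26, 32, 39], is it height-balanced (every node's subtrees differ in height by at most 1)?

Tree (level-order array): [29, 24, 34, 2, 26, 32, 39]
Definition: a tree is height-balanced if, at every node, |h(left) - h(right)| <= 1 (empty subtree has height -1).
Bottom-up per-node check:
  node 2: h_left=-1, h_right=-1, diff=0 [OK], height=0
  node 26: h_left=-1, h_right=-1, diff=0 [OK], height=0
  node 24: h_left=0, h_right=0, diff=0 [OK], height=1
  node 32: h_left=-1, h_right=-1, diff=0 [OK], height=0
  node 39: h_left=-1, h_right=-1, diff=0 [OK], height=0
  node 34: h_left=0, h_right=0, diff=0 [OK], height=1
  node 29: h_left=1, h_right=1, diff=0 [OK], height=2
All nodes satisfy the balance condition.
Result: Balanced


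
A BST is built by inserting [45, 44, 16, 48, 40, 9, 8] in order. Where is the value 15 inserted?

Starting tree (level order): [45, 44, 48, 16, None, None, None, 9, 40, 8]
Insertion path: 45 -> 44 -> 16 -> 9
Result: insert 15 as right child of 9
Final tree (level order): [45, 44, 48, 16, None, None, None, 9, 40, 8, 15]


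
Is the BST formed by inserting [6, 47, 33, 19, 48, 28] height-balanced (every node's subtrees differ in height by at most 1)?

Tree (level-order array): [6, None, 47, 33, 48, 19, None, None, None, None, 28]
Definition: a tree is height-balanced if, at every node, |h(left) - h(right)| <= 1 (empty subtree has height -1).
Bottom-up per-node check:
  node 28: h_left=-1, h_right=-1, diff=0 [OK], height=0
  node 19: h_left=-1, h_right=0, diff=1 [OK], height=1
  node 33: h_left=1, h_right=-1, diff=2 [FAIL (|1--1|=2 > 1)], height=2
  node 48: h_left=-1, h_right=-1, diff=0 [OK], height=0
  node 47: h_left=2, h_right=0, diff=2 [FAIL (|2-0|=2 > 1)], height=3
  node 6: h_left=-1, h_right=3, diff=4 [FAIL (|-1-3|=4 > 1)], height=4
Node 33 violates the condition: |1 - -1| = 2 > 1.
Result: Not balanced


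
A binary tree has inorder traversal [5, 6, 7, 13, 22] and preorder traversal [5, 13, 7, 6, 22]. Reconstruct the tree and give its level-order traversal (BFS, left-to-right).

Inorder:  [5, 6, 7, 13, 22]
Preorder: [5, 13, 7, 6, 22]
Algorithm: preorder visits root first, so consume preorder in order;
for each root, split the current inorder slice at that value into
left-subtree inorder and right-subtree inorder, then recurse.
Recursive splits:
  root=5; inorder splits into left=[], right=[6, 7, 13, 22]
  root=13; inorder splits into left=[6, 7], right=[22]
  root=7; inorder splits into left=[6], right=[]
  root=6; inorder splits into left=[], right=[]
  root=22; inorder splits into left=[], right=[]
Reconstructed level-order: [5, 13, 7, 22, 6]


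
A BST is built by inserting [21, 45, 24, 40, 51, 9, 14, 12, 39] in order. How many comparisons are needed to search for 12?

Search path for 12: 21 -> 9 -> 14 -> 12
Found: True
Comparisons: 4


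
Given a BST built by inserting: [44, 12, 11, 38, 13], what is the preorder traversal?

Tree insertion order: [44, 12, 11, 38, 13]
Tree (level-order array): [44, 12, None, 11, 38, None, None, 13]
Preorder traversal: [44, 12, 11, 38, 13]


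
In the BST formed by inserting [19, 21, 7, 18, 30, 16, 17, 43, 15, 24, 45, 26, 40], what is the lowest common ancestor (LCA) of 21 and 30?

Tree insertion order: [19, 21, 7, 18, 30, 16, 17, 43, 15, 24, 45, 26, 40]
Tree (level-order array): [19, 7, 21, None, 18, None, 30, 16, None, 24, 43, 15, 17, None, 26, 40, 45]
In a BST, the LCA of p=21, q=30 is the first node v on the
root-to-leaf path with p <= v <= q (go left if both < v, right if both > v).
Walk from root:
  at 19: both 21 and 30 > 19, go right
  at 21: 21 <= 21 <= 30, this is the LCA
LCA = 21


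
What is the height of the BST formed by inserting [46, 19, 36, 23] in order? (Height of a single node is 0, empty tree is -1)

Insertion order: [46, 19, 36, 23]
Tree (level-order array): [46, 19, None, None, 36, 23]
Compute height bottom-up (empty subtree = -1):
  height(23) = 1 + max(-1, -1) = 0
  height(36) = 1 + max(0, -1) = 1
  height(19) = 1 + max(-1, 1) = 2
  height(46) = 1 + max(2, -1) = 3
Height = 3


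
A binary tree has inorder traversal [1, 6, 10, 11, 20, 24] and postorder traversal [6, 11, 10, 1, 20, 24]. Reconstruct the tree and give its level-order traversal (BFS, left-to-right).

Inorder:   [1, 6, 10, 11, 20, 24]
Postorder: [6, 11, 10, 1, 20, 24]
Algorithm: postorder visits root last, so walk postorder right-to-left;
each value is the root of the current inorder slice — split it at that
value, recurse on the right subtree first, then the left.
Recursive splits:
  root=24; inorder splits into left=[1, 6, 10, 11, 20], right=[]
  root=20; inorder splits into left=[1, 6, 10, 11], right=[]
  root=1; inorder splits into left=[], right=[6, 10, 11]
  root=10; inorder splits into left=[6], right=[11]
  root=11; inorder splits into left=[], right=[]
  root=6; inorder splits into left=[], right=[]
Reconstructed level-order: [24, 20, 1, 10, 6, 11]


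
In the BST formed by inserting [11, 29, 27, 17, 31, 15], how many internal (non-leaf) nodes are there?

Tree built from: [11, 29, 27, 17, 31, 15]
Tree (level-order array): [11, None, 29, 27, 31, 17, None, None, None, 15]
Rule: An internal node has at least one child.
Per-node child counts:
  node 11: 1 child(ren)
  node 29: 2 child(ren)
  node 27: 1 child(ren)
  node 17: 1 child(ren)
  node 15: 0 child(ren)
  node 31: 0 child(ren)
Matching nodes: [11, 29, 27, 17]
Count of internal (non-leaf) nodes: 4


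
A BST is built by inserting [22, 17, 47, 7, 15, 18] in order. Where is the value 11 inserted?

Starting tree (level order): [22, 17, 47, 7, 18, None, None, None, 15]
Insertion path: 22 -> 17 -> 7 -> 15
Result: insert 11 as left child of 15
Final tree (level order): [22, 17, 47, 7, 18, None, None, None, 15, None, None, 11]


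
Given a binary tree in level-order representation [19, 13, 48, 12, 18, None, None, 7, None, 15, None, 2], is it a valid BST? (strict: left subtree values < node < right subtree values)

Level-order array: [19, 13, 48, 12, 18, None, None, 7, None, 15, None, 2]
Validate using subtree bounds (lo, hi): at each node, require lo < value < hi,
then recurse left with hi=value and right with lo=value.
Preorder trace (stopping at first violation):
  at node 19 with bounds (-inf, +inf): OK
  at node 13 with bounds (-inf, 19): OK
  at node 12 with bounds (-inf, 13): OK
  at node 7 with bounds (-inf, 12): OK
  at node 2 with bounds (-inf, 7): OK
  at node 18 with bounds (13, 19): OK
  at node 15 with bounds (13, 18): OK
  at node 48 with bounds (19, +inf): OK
No violation found at any node.
Result: Valid BST


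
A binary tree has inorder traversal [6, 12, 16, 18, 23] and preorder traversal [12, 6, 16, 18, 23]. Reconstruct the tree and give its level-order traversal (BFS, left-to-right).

Inorder:  [6, 12, 16, 18, 23]
Preorder: [12, 6, 16, 18, 23]
Algorithm: preorder visits root first, so consume preorder in order;
for each root, split the current inorder slice at that value into
left-subtree inorder and right-subtree inorder, then recurse.
Recursive splits:
  root=12; inorder splits into left=[6], right=[16, 18, 23]
  root=6; inorder splits into left=[], right=[]
  root=16; inorder splits into left=[], right=[18, 23]
  root=18; inorder splits into left=[], right=[23]
  root=23; inorder splits into left=[], right=[]
Reconstructed level-order: [12, 6, 16, 18, 23]


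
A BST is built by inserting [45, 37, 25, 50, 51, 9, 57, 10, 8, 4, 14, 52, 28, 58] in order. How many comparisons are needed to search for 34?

Search path for 34: 45 -> 37 -> 25 -> 28
Found: False
Comparisons: 4


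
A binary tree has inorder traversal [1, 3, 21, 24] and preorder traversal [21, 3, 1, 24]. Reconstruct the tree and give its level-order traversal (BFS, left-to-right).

Inorder:  [1, 3, 21, 24]
Preorder: [21, 3, 1, 24]
Algorithm: preorder visits root first, so consume preorder in order;
for each root, split the current inorder slice at that value into
left-subtree inorder and right-subtree inorder, then recurse.
Recursive splits:
  root=21; inorder splits into left=[1, 3], right=[24]
  root=3; inorder splits into left=[1], right=[]
  root=1; inorder splits into left=[], right=[]
  root=24; inorder splits into left=[], right=[]
Reconstructed level-order: [21, 3, 24, 1]


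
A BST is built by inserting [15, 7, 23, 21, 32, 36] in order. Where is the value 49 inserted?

Starting tree (level order): [15, 7, 23, None, None, 21, 32, None, None, None, 36]
Insertion path: 15 -> 23 -> 32 -> 36
Result: insert 49 as right child of 36
Final tree (level order): [15, 7, 23, None, None, 21, 32, None, None, None, 36, None, 49]


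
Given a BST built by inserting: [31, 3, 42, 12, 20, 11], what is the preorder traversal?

Tree insertion order: [31, 3, 42, 12, 20, 11]
Tree (level-order array): [31, 3, 42, None, 12, None, None, 11, 20]
Preorder traversal: [31, 3, 12, 11, 20, 42]


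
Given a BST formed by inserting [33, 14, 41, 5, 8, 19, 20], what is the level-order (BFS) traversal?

Tree insertion order: [33, 14, 41, 5, 8, 19, 20]
Tree (level-order array): [33, 14, 41, 5, 19, None, None, None, 8, None, 20]
BFS from the root, enqueuing left then right child of each popped node:
  queue [33] -> pop 33, enqueue [14, 41], visited so far: [33]
  queue [14, 41] -> pop 14, enqueue [5, 19], visited so far: [33, 14]
  queue [41, 5, 19] -> pop 41, enqueue [none], visited so far: [33, 14, 41]
  queue [5, 19] -> pop 5, enqueue [8], visited so far: [33, 14, 41, 5]
  queue [19, 8] -> pop 19, enqueue [20], visited so far: [33, 14, 41, 5, 19]
  queue [8, 20] -> pop 8, enqueue [none], visited so far: [33, 14, 41, 5, 19, 8]
  queue [20] -> pop 20, enqueue [none], visited so far: [33, 14, 41, 5, 19, 8, 20]
Result: [33, 14, 41, 5, 19, 8, 20]


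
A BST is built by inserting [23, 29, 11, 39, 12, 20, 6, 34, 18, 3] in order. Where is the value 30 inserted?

Starting tree (level order): [23, 11, 29, 6, 12, None, 39, 3, None, None, 20, 34, None, None, None, 18]
Insertion path: 23 -> 29 -> 39 -> 34
Result: insert 30 as left child of 34
Final tree (level order): [23, 11, 29, 6, 12, None, 39, 3, None, None, 20, 34, None, None, None, 18, None, 30]


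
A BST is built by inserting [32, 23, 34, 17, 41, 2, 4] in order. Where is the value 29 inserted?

Starting tree (level order): [32, 23, 34, 17, None, None, 41, 2, None, None, None, None, 4]
Insertion path: 32 -> 23
Result: insert 29 as right child of 23
Final tree (level order): [32, 23, 34, 17, 29, None, 41, 2, None, None, None, None, None, None, 4]


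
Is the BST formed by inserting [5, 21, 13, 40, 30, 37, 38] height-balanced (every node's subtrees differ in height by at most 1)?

Tree (level-order array): [5, None, 21, 13, 40, None, None, 30, None, None, 37, None, 38]
Definition: a tree is height-balanced if, at every node, |h(left) - h(right)| <= 1 (empty subtree has height -1).
Bottom-up per-node check:
  node 13: h_left=-1, h_right=-1, diff=0 [OK], height=0
  node 38: h_left=-1, h_right=-1, diff=0 [OK], height=0
  node 37: h_left=-1, h_right=0, diff=1 [OK], height=1
  node 30: h_left=-1, h_right=1, diff=2 [FAIL (|-1-1|=2 > 1)], height=2
  node 40: h_left=2, h_right=-1, diff=3 [FAIL (|2--1|=3 > 1)], height=3
  node 21: h_left=0, h_right=3, diff=3 [FAIL (|0-3|=3 > 1)], height=4
  node 5: h_left=-1, h_right=4, diff=5 [FAIL (|-1-4|=5 > 1)], height=5
Node 30 violates the condition: |-1 - 1| = 2 > 1.
Result: Not balanced


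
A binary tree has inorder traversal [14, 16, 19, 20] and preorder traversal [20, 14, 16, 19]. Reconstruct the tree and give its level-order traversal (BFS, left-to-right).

Inorder:  [14, 16, 19, 20]
Preorder: [20, 14, 16, 19]
Algorithm: preorder visits root first, so consume preorder in order;
for each root, split the current inorder slice at that value into
left-subtree inorder and right-subtree inorder, then recurse.
Recursive splits:
  root=20; inorder splits into left=[14, 16, 19], right=[]
  root=14; inorder splits into left=[], right=[16, 19]
  root=16; inorder splits into left=[], right=[19]
  root=19; inorder splits into left=[], right=[]
Reconstructed level-order: [20, 14, 16, 19]


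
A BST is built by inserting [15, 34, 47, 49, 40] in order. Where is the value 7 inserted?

Starting tree (level order): [15, None, 34, None, 47, 40, 49]
Insertion path: 15
Result: insert 7 as left child of 15
Final tree (level order): [15, 7, 34, None, None, None, 47, 40, 49]


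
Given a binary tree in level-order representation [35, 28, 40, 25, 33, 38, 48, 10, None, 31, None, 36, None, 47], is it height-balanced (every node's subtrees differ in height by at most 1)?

Tree (level-order array): [35, 28, 40, 25, 33, 38, 48, 10, None, 31, None, 36, None, 47]
Definition: a tree is height-balanced if, at every node, |h(left) - h(right)| <= 1 (empty subtree has height -1).
Bottom-up per-node check:
  node 10: h_left=-1, h_right=-1, diff=0 [OK], height=0
  node 25: h_left=0, h_right=-1, diff=1 [OK], height=1
  node 31: h_left=-1, h_right=-1, diff=0 [OK], height=0
  node 33: h_left=0, h_right=-1, diff=1 [OK], height=1
  node 28: h_left=1, h_right=1, diff=0 [OK], height=2
  node 36: h_left=-1, h_right=-1, diff=0 [OK], height=0
  node 38: h_left=0, h_right=-1, diff=1 [OK], height=1
  node 47: h_left=-1, h_right=-1, diff=0 [OK], height=0
  node 48: h_left=0, h_right=-1, diff=1 [OK], height=1
  node 40: h_left=1, h_right=1, diff=0 [OK], height=2
  node 35: h_left=2, h_right=2, diff=0 [OK], height=3
All nodes satisfy the balance condition.
Result: Balanced


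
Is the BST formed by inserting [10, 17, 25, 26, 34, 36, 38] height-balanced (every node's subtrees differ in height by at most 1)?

Tree (level-order array): [10, None, 17, None, 25, None, 26, None, 34, None, 36, None, 38]
Definition: a tree is height-balanced if, at every node, |h(left) - h(right)| <= 1 (empty subtree has height -1).
Bottom-up per-node check:
  node 38: h_left=-1, h_right=-1, diff=0 [OK], height=0
  node 36: h_left=-1, h_right=0, diff=1 [OK], height=1
  node 34: h_left=-1, h_right=1, diff=2 [FAIL (|-1-1|=2 > 1)], height=2
  node 26: h_left=-1, h_right=2, diff=3 [FAIL (|-1-2|=3 > 1)], height=3
  node 25: h_left=-1, h_right=3, diff=4 [FAIL (|-1-3|=4 > 1)], height=4
  node 17: h_left=-1, h_right=4, diff=5 [FAIL (|-1-4|=5 > 1)], height=5
  node 10: h_left=-1, h_right=5, diff=6 [FAIL (|-1-5|=6 > 1)], height=6
Node 34 violates the condition: |-1 - 1| = 2 > 1.
Result: Not balanced


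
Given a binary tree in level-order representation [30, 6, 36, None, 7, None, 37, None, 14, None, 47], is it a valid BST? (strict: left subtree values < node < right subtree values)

Level-order array: [30, 6, 36, None, 7, None, 37, None, 14, None, 47]
Validate using subtree bounds (lo, hi): at each node, require lo < value < hi,
then recurse left with hi=value and right with lo=value.
Preorder trace (stopping at first violation):
  at node 30 with bounds (-inf, +inf): OK
  at node 6 with bounds (-inf, 30): OK
  at node 7 with bounds (6, 30): OK
  at node 14 with bounds (7, 30): OK
  at node 36 with bounds (30, +inf): OK
  at node 37 with bounds (36, +inf): OK
  at node 47 with bounds (37, +inf): OK
No violation found at any node.
Result: Valid BST


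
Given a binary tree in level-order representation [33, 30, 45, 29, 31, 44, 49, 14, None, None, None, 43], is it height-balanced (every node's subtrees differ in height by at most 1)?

Tree (level-order array): [33, 30, 45, 29, 31, 44, 49, 14, None, None, None, 43]
Definition: a tree is height-balanced if, at every node, |h(left) - h(right)| <= 1 (empty subtree has height -1).
Bottom-up per-node check:
  node 14: h_left=-1, h_right=-1, diff=0 [OK], height=0
  node 29: h_left=0, h_right=-1, diff=1 [OK], height=1
  node 31: h_left=-1, h_right=-1, diff=0 [OK], height=0
  node 30: h_left=1, h_right=0, diff=1 [OK], height=2
  node 43: h_left=-1, h_right=-1, diff=0 [OK], height=0
  node 44: h_left=0, h_right=-1, diff=1 [OK], height=1
  node 49: h_left=-1, h_right=-1, diff=0 [OK], height=0
  node 45: h_left=1, h_right=0, diff=1 [OK], height=2
  node 33: h_left=2, h_right=2, diff=0 [OK], height=3
All nodes satisfy the balance condition.
Result: Balanced


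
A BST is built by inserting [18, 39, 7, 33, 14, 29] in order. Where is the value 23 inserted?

Starting tree (level order): [18, 7, 39, None, 14, 33, None, None, None, 29]
Insertion path: 18 -> 39 -> 33 -> 29
Result: insert 23 as left child of 29
Final tree (level order): [18, 7, 39, None, 14, 33, None, None, None, 29, None, 23]


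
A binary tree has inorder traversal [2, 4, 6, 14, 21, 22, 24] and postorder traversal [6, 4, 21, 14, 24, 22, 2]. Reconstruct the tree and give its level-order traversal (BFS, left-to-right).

Inorder:   [2, 4, 6, 14, 21, 22, 24]
Postorder: [6, 4, 21, 14, 24, 22, 2]
Algorithm: postorder visits root last, so walk postorder right-to-left;
each value is the root of the current inorder slice — split it at that
value, recurse on the right subtree first, then the left.
Recursive splits:
  root=2; inorder splits into left=[], right=[4, 6, 14, 21, 22, 24]
  root=22; inorder splits into left=[4, 6, 14, 21], right=[24]
  root=24; inorder splits into left=[], right=[]
  root=14; inorder splits into left=[4, 6], right=[21]
  root=21; inorder splits into left=[], right=[]
  root=4; inorder splits into left=[], right=[6]
  root=6; inorder splits into left=[], right=[]
Reconstructed level-order: [2, 22, 14, 24, 4, 21, 6]


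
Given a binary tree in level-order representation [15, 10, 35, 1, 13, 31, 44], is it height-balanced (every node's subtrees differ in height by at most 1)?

Tree (level-order array): [15, 10, 35, 1, 13, 31, 44]
Definition: a tree is height-balanced if, at every node, |h(left) - h(right)| <= 1 (empty subtree has height -1).
Bottom-up per-node check:
  node 1: h_left=-1, h_right=-1, diff=0 [OK], height=0
  node 13: h_left=-1, h_right=-1, diff=0 [OK], height=0
  node 10: h_left=0, h_right=0, diff=0 [OK], height=1
  node 31: h_left=-1, h_right=-1, diff=0 [OK], height=0
  node 44: h_left=-1, h_right=-1, diff=0 [OK], height=0
  node 35: h_left=0, h_right=0, diff=0 [OK], height=1
  node 15: h_left=1, h_right=1, diff=0 [OK], height=2
All nodes satisfy the balance condition.
Result: Balanced


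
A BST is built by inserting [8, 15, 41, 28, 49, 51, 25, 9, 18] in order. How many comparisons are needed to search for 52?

Search path for 52: 8 -> 15 -> 41 -> 49 -> 51
Found: False
Comparisons: 5


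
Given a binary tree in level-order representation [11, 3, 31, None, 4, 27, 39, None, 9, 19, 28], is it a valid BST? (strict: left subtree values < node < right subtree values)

Level-order array: [11, 3, 31, None, 4, 27, 39, None, 9, 19, 28]
Validate using subtree bounds (lo, hi): at each node, require lo < value < hi,
then recurse left with hi=value and right with lo=value.
Preorder trace (stopping at first violation):
  at node 11 with bounds (-inf, +inf): OK
  at node 3 with bounds (-inf, 11): OK
  at node 4 with bounds (3, 11): OK
  at node 9 with bounds (4, 11): OK
  at node 31 with bounds (11, +inf): OK
  at node 27 with bounds (11, 31): OK
  at node 19 with bounds (11, 27): OK
  at node 28 with bounds (27, 31): OK
  at node 39 with bounds (31, +inf): OK
No violation found at any node.
Result: Valid BST


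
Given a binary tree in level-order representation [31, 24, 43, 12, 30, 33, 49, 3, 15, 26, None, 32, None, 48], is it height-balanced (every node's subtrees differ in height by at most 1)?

Tree (level-order array): [31, 24, 43, 12, 30, 33, 49, 3, 15, 26, None, 32, None, 48]
Definition: a tree is height-balanced if, at every node, |h(left) - h(right)| <= 1 (empty subtree has height -1).
Bottom-up per-node check:
  node 3: h_left=-1, h_right=-1, diff=0 [OK], height=0
  node 15: h_left=-1, h_right=-1, diff=0 [OK], height=0
  node 12: h_left=0, h_right=0, diff=0 [OK], height=1
  node 26: h_left=-1, h_right=-1, diff=0 [OK], height=0
  node 30: h_left=0, h_right=-1, diff=1 [OK], height=1
  node 24: h_left=1, h_right=1, diff=0 [OK], height=2
  node 32: h_left=-1, h_right=-1, diff=0 [OK], height=0
  node 33: h_left=0, h_right=-1, diff=1 [OK], height=1
  node 48: h_left=-1, h_right=-1, diff=0 [OK], height=0
  node 49: h_left=0, h_right=-1, diff=1 [OK], height=1
  node 43: h_left=1, h_right=1, diff=0 [OK], height=2
  node 31: h_left=2, h_right=2, diff=0 [OK], height=3
All nodes satisfy the balance condition.
Result: Balanced


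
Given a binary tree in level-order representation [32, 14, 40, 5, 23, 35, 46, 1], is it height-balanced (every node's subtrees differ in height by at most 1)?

Tree (level-order array): [32, 14, 40, 5, 23, 35, 46, 1]
Definition: a tree is height-balanced if, at every node, |h(left) - h(right)| <= 1 (empty subtree has height -1).
Bottom-up per-node check:
  node 1: h_left=-1, h_right=-1, diff=0 [OK], height=0
  node 5: h_left=0, h_right=-1, diff=1 [OK], height=1
  node 23: h_left=-1, h_right=-1, diff=0 [OK], height=0
  node 14: h_left=1, h_right=0, diff=1 [OK], height=2
  node 35: h_left=-1, h_right=-1, diff=0 [OK], height=0
  node 46: h_left=-1, h_right=-1, diff=0 [OK], height=0
  node 40: h_left=0, h_right=0, diff=0 [OK], height=1
  node 32: h_left=2, h_right=1, diff=1 [OK], height=3
All nodes satisfy the balance condition.
Result: Balanced


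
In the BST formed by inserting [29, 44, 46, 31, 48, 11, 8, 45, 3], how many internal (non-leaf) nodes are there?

Tree built from: [29, 44, 46, 31, 48, 11, 8, 45, 3]
Tree (level-order array): [29, 11, 44, 8, None, 31, 46, 3, None, None, None, 45, 48]
Rule: An internal node has at least one child.
Per-node child counts:
  node 29: 2 child(ren)
  node 11: 1 child(ren)
  node 8: 1 child(ren)
  node 3: 0 child(ren)
  node 44: 2 child(ren)
  node 31: 0 child(ren)
  node 46: 2 child(ren)
  node 45: 0 child(ren)
  node 48: 0 child(ren)
Matching nodes: [29, 11, 8, 44, 46]
Count of internal (non-leaf) nodes: 5


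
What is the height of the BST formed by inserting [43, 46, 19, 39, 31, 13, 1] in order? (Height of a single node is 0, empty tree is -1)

Insertion order: [43, 46, 19, 39, 31, 13, 1]
Tree (level-order array): [43, 19, 46, 13, 39, None, None, 1, None, 31]
Compute height bottom-up (empty subtree = -1):
  height(1) = 1 + max(-1, -1) = 0
  height(13) = 1 + max(0, -1) = 1
  height(31) = 1 + max(-1, -1) = 0
  height(39) = 1 + max(0, -1) = 1
  height(19) = 1 + max(1, 1) = 2
  height(46) = 1 + max(-1, -1) = 0
  height(43) = 1 + max(2, 0) = 3
Height = 3


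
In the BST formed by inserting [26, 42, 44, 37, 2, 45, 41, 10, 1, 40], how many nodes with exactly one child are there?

Tree built from: [26, 42, 44, 37, 2, 45, 41, 10, 1, 40]
Tree (level-order array): [26, 2, 42, 1, 10, 37, 44, None, None, None, None, None, 41, None, 45, 40]
Rule: These are nodes with exactly 1 non-null child.
Per-node child counts:
  node 26: 2 child(ren)
  node 2: 2 child(ren)
  node 1: 0 child(ren)
  node 10: 0 child(ren)
  node 42: 2 child(ren)
  node 37: 1 child(ren)
  node 41: 1 child(ren)
  node 40: 0 child(ren)
  node 44: 1 child(ren)
  node 45: 0 child(ren)
Matching nodes: [37, 41, 44]
Count of nodes with exactly one child: 3


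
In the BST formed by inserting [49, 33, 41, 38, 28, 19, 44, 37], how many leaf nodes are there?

Tree built from: [49, 33, 41, 38, 28, 19, 44, 37]
Tree (level-order array): [49, 33, None, 28, 41, 19, None, 38, 44, None, None, 37]
Rule: A leaf has 0 children.
Per-node child counts:
  node 49: 1 child(ren)
  node 33: 2 child(ren)
  node 28: 1 child(ren)
  node 19: 0 child(ren)
  node 41: 2 child(ren)
  node 38: 1 child(ren)
  node 37: 0 child(ren)
  node 44: 0 child(ren)
Matching nodes: [19, 37, 44]
Count of leaf nodes: 3


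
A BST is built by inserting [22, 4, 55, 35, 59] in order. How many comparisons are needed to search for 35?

Search path for 35: 22 -> 55 -> 35
Found: True
Comparisons: 3


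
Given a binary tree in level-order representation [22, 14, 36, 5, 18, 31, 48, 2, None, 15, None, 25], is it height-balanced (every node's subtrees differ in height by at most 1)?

Tree (level-order array): [22, 14, 36, 5, 18, 31, 48, 2, None, 15, None, 25]
Definition: a tree is height-balanced if, at every node, |h(left) - h(right)| <= 1 (empty subtree has height -1).
Bottom-up per-node check:
  node 2: h_left=-1, h_right=-1, diff=0 [OK], height=0
  node 5: h_left=0, h_right=-1, diff=1 [OK], height=1
  node 15: h_left=-1, h_right=-1, diff=0 [OK], height=0
  node 18: h_left=0, h_right=-1, diff=1 [OK], height=1
  node 14: h_left=1, h_right=1, diff=0 [OK], height=2
  node 25: h_left=-1, h_right=-1, diff=0 [OK], height=0
  node 31: h_left=0, h_right=-1, diff=1 [OK], height=1
  node 48: h_left=-1, h_right=-1, diff=0 [OK], height=0
  node 36: h_left=1, h_right=0, diff=1 [OK], height=2
  node 22: h_left=2, h_right=2, diff=0 [OK], height=3
All nodes satisfy the balance condition.
Result: Balanced


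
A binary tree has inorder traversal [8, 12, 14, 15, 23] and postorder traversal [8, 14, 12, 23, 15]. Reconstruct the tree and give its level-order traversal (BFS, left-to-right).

Inorder:   [8, 12, 14, 15, 23]
Postorder: [8, 14, 12, 23, 15]
Algorithm: postorder visits root last, so walk postorder right-to-left;
each value is the root of the current inorder slice — split it at that
value, recurse on the right subtree first, then the left.
Recursive splits:
  root=15; inorder splits into left=[8, 12, 14], right=[23]
  root=23; inorder splits into left=[], right=[]
  root=12; inorder splits into left=[8], right=[14]
  root=14; inorder splits into left=[], right=[]
  root=8; inorder splits into left=[], right=[]
Reconstructed level-order: [15, 12, 23, 8, 14]


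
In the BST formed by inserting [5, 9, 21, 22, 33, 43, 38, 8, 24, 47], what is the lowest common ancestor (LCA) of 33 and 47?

Tree insertion order: [5, 9, 21, 22, 33, 43, 38, 8, 24, 47]
Tree (level-order array): [5, None, 9, 8, 21, None, None, None, 22, None, 33, 24, 43, None, None, 38, 47]
In a BST, the LCA of p=33, q=47 is the first node v on the
root-to-leaf path with p <= v <= q (go left if both < v, right if both > v).
Walk from root:
  at 5: both 33 and 47 > 5, go right
  at 9: both 33 and 47 > 9, go right
  at 21: both 33 and 47 > 21, go right
  at 22: both 33 and 47 > 22, go right
  at 33: 33 <= 33 <= 47, this is the LCA
LCA = 33


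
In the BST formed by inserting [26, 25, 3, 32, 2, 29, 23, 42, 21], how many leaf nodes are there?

Tree built from: [26, 25, 3, 32, 2, 29, 23, 42, 21]
Tree (level-order array): [26, 25, 32, 3, None, 29, 42, 2, 23, None, None, None, None, None, None, 21]
Rule: A leaf has 0 children.
Per-node child counts:
  node 26: 2 child(ren)
  node 25: 1 child(ren)
  node 3: 2 child(ren)
  node 2: 0 child(ren)
  node 23: 1 child(ren)
  node 21: 0 child(ren)
  node 32: 2 child(ren)
  node 29: 0 child(ren)
  node 42: 0 child(ren)
Matching nodes: [2, 21, 29, 42]
Count of leaf nodes: 4


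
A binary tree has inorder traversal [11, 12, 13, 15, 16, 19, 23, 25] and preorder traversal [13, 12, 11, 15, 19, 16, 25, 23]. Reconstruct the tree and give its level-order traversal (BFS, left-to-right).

Inorder:  [11, 12, 13, 15, 16, 19, 23, 25]
Preorder: [13, 12, 11, 15, 19, 16, 25, 23]
Algorithm: preorder visits root first, so consume preorder in order;
for each root, split the current inorder slice at that value into
left-subtree inorder and right-subtree inorder, then recurse.
Recursive splits:
  root=13; inorder splits into left=[11, 12], right=[15, 16, 19, 23, 25]
  root=12; inorder splits into left=[11], right=[]
  root=11; inorder splits into left=[], right=[]
  root=15; inorder splits into left=[], right=[16, 19, 23, 25]
  root=19; inorder splits into left=[16], right=[23, 25]
  root=16; inorder splits into left=[], right=[]
  root=25; inorder splits into left=[23], right=[]
  root=23; inorder splits into left=[], right=[]
Reconstructed level-order: [13, 12, 15, 11, 19, 16, 25, 23]


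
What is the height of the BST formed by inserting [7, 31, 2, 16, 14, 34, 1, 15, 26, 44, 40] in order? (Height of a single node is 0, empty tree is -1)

Insertion order: [7, 31, 2, 16, 14, 34, 1, 15, 26, 44, 40]
Tree (level-order array): [7, 2, 31, 1, None, 16, 34, None, None, 14, 26, None, 44, None, 15, None, None, 40]
Compute height bottom-up (empty subtree = -1):
  height(1) = 1 + max(-1, -1) = 0
  height(2) = 1 + max(0, -1) = 1
  height(15) = 1 + max(-1, -1) = 0
  height(14) = 1 + max(-1, 0) = 1
  height(26) = 1 + max(-1, -1) = 0
  height(16) = 1 + max(1, 0) = 2
  height(40) = 1 + max(-1, -1) = 0
  height(44) = 1 + max(0, -1) = 1
  height(34) = 1 + max(-1, 1) = 2
  height(31) = 1 + max(2, 2) = 3
  height(7) = 1 + max(1, 3) = 4
Height = 4


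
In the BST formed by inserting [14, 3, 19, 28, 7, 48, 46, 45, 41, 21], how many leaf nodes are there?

Tree built from: [14, 3, 19, 28, 7, 48, 46, 45, 41, 21]
Tree (level-order array): [14, 3, 19, None, 7, None, 28, None, None, 21, 48, None, None, 46, None, 45, None, 41]
Rule: A leaf has 0 children.
Per-node child counts:
  node 14: 2 child(ren)
  node 3: 1 child(ren)
  node 7: 0 child(ren)
  node 19: 1 child(ren)
  node 28: 2 child(ren)
  node 21: 0 child(ren)
  node 48: 1 child(ren)
  node 46: 1 child(ren)
  node 45: 1 child(ren)
  node 41: 0 child(ren)
Matching nodes: [7, 21, 41]
Count of leaf nodes: 3


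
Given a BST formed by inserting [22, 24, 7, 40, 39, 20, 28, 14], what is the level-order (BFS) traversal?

Tree insertion order: [22, 24, 7, 40, 39, 20, 28, 14]
Tree (level-order array): [22, 7, 24, None, 20, None, 40, 14, None, 39, None, None, None, 28]
BFS from the root, enqueuing left then right child of each popped node:
  queue [22] -> pop 22, enqueue [7, 24], visited so far: [22]
  queue [7, 24] -> pop 7, enqueue [20], visited so far: [22, 7]
  queue [24, 20] -> pop 24, enqueue [40], visited so far: [22, 7, 24]
  queue [20, 40] -> pop 20, enqueue [14], visited so far: [22, 7, 24, 20]
  queue [40, 14] -> pop 40, enqueue [39], visited so far: [22, 7, 24, 20, 40]
  queue [14, 39] -> pop 14, enqueue [none], visited so far: [22, 7, 24, 20, 40, 14]
  queue [39] -> pop 39, enqueue [28], visited so far: [22, 7, 24, 20, 40, 14, 39]
  queue [28] -> pop 28, enqueue [none], visited so far: [22, 7, 24, 20, 40, 14, 39, 28]
Result: [22, 7, 24, 20, 40, 14, 39, 28]


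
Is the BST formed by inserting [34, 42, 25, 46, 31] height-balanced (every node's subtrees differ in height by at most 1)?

Tree (level-order array): [34, 25, 42, None, 31, None, 46]
Definition: a tree is height-balanced if, at every node, |h(left) - h(right)| <= 1 (empty subtree has height -1).
Bottom-up per-node check:
  node 31: h_left=-1, h_right=-1, diff=0 [OK], height=0
  node 25: h_left=-1, h_right=0, diff=1 [OK], height=1
  node 46: h_left=-1, h_right=-1, diff=0 [OK], height=0
  node 42: h_left=-1, h_right=0, diff=1 [OK], height=1
  node 34: h_left=1, h_right=1, diff=0 [OK], height=2
All nodes satisfy the balance condition.
Result: Balanced


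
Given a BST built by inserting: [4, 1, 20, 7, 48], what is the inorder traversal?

Tree insertion order: [4, 1, 20, 7, 48]
Tree (level-order array): [4, 1, 20, None, None, 7, 48]
Inorder traversal: [1, 4, 7, 20, 48]


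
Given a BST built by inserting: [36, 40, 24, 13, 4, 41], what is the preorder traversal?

Tree insertion order: [36, 40, 24, 13, 4, 41]
Tree (level-order array): [36, 24, 40, 13, None, None, 41, 4]
Preorder traversal: [36, 24, 13, 4, 40, 41]


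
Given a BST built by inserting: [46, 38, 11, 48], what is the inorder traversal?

Tree insertion order: [46, 38, 11, 48]
Tree (level-order array): [46, 38, 48, 11]
Inorder traversal: [11, 38, 46, 48]


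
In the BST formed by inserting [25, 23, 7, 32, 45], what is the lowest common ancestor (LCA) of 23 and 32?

Tree insertion order: [25, 23, 7, 32, 45]
Tree (level-order array): [25, 23, 32, 7, None, None, 45]
In a BST, the LCA of p=23, q=32 is the first node v on the
root-to-leaf path with p <= v <= q (go left if both < v, right if both > v).
Walk from root:
  at 25: 23 <= 25 <= 32, this is the LCA
LCA = 25


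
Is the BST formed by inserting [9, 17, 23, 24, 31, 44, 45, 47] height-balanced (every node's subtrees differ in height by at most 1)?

Tree (level-order array): [9, None, 17, None, 23, None, 24, None, 31, None, 44, None, 45, None, 47]
Definition: a tree is height-balanced if, at every node, |h(left) - h(right)| <= 1 (empty subtree has height -1).
Bottom-up per-node check:
  node 47: h_left=-1, h_right=-1, diff=0 [OK], height=0
  node 45: h_left=-1, h_right=0, diff=1 [OK], height=1
  node 44: h_left=-1, h_right=1, diff=2 [FAIL (|-1-1|=2 > 1)], height=2
  node 31: h_left=-1, h_right=2, diff=3 [FAIL (|-1-2|=3 > 1)], height=3
  node 24: h_left=-1, h_right=3, diff=4 [FAIL (|-1-3|=4 > 1)], height=4
  node 23: h_left=-1, h_right=4, diff=5 [FAIL (|-1-4|=5 > 1)], height=5
  node 17: h_left=-1, h_right=5, diff=6 [FAIL (|-1-5|=6 > 1)], height=6
  node 9: h_left=-1, h_right=6, diff=7 [FAIL (|-1-6|=7 > 1)], height=7
Node 44 violates the condition: |-1 - 1| = 2 > 1.
Result: Not balanced


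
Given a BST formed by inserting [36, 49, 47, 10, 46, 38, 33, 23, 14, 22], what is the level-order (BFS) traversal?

Tree insertion order: [36, 49, 47, 10, 46, 38, 33, 23, 14, 22]
Tree (level-order array): [36, 10, 49, None, 33, 47, None, 23, None, 46, None, 14, None, 38, None, None, 22]
BFS from the root, enqueuing left then right child of each popped node:
  queue [36] -> pop 36, enqueue [10, 49], visited so far: [36]
  queue [10, 49] -> pop 10, enqueue [33], visited so far: [36, 10]
  queue [49, 33] -> pop 49, enqueue [47], visited so far: [36, 10, 49]
  queue [33, 47] -> pop 33, enqueue [23], visited so far: [36, 10, 49, 33]
  queue [47, 23] -> pop 47, enqueue [46], visited so far: [36, 10, 49, 33, 47]
  queue [23, 46] -> pop 23, enqueue [14], visited so far: [36, 10, 49, 33, 47, 23]
  queue [46, 14] -> pop 46, enqueue [38], visited so far: [36, 10, 49, 33, 47, 23, 46]
  queue [14, 38] -> pop 14, enqueue [22], visited so far: [36, 10, 49, 33, 47, 23, 46, 14]
  queue [38, 22] -> pop 38, enqueue [none], visited so far: [36, 10, 49, 33, 47, 23, 46, 14, 38]
  queue [22] -> pop 22, enqueue [none], visited so far: [36, 10, 49, 33, 47, 23, 46, 14, 38, 22]
Result: [36, 10, 49, 33, 47, 23, 46, 14, 38, 22]


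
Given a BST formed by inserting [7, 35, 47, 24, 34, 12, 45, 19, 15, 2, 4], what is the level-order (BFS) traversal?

Tree insertion order: [7, 35, 47, 24, 34, 12, 45, 19, 15, 2, 4]
Tree (level-order array): [7, 2, 35, None, 4, 24, 47, None, None, 12, 34, 45, None, None, 19, None, None, None, None, 15]
BFS from the root, enqueuing left then right child of each popped node:
  queue [7] -> pop 7, enqueue [2, 35], visited so far: [7]
  queue [2, 35] -> pop 2, enqueue [4], visited so far: [7, 2]
  queue [35, 4] -> pop 35, enqueue [24, 47], visited so far: [7, 2, 35]
  queue [4, 24, 47] -> pop 4, enqueue [none], visited so far: [7, 2, 35, 4]
  queue [24, 47] -> pop 24, enqueue [12, 34], visited so far: [7, 2, 35, 4, 24]
  queue [47, 12, 34] -> pop 47, enqueue [45], visited so far: [7, 2, 35, 4, 24, 47]
  queue [12, 34, 45] -> pop 12, enqueue [19], visited so far: [7, 2, 35, 4, 24, 47, 12]
  queue [34, 45, 19] -> pop 34, enqueue [none], visited so far: [7, 2, 35, 4, 24, 47, 12, 34]
  queue [45, 19] -> pop 45, enqueue [none], visited so far: [7, 2, 35, 4, 24, 47, 12, 34, 45]
  queue [19] -> pop 19, enqueue [15], visited so far: [7, 2, 35, 4, 24, 47, 12, 34, 45, 19]
  queue [15] -> pop 15, enqueue [none], visited so far: [7, 2, 35, 4, 24, 47, 12, 34, 45, 19, 15]
Result: [7, 2, 35, 4, 24, 47, 12, 34, 45, 19, 15]


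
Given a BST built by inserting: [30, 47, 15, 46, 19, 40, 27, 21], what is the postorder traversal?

Tree insertion order: [30, 47, 15, 46, 19, 40, 27, 21]
Tree (level-order array): [30, 15, 47, None, 19, 46, None, None, 27, 40, None, 21]
Postorder traversal: [21, 27, 19, 15, 40, 46, 47, 30]
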